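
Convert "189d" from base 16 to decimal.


Input: "189d" in base 16
Positional expansion:
  Digit '1' (value 1) x 16^3 = 4096
  Digit '8' (value 8) x 16^2 = 2048
  Digit '9' (value 9) x 16^1 = 144
  Digit 'd' (value 13) x 16^0 = 13
Sum = 6301

6301


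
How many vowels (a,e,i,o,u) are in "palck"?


Input: palck
Checking each character:
  'p' at position 0: consonant
  'a' at position 1: vowel (running total: 1)
  'l' at position 2: consonant
  'c' at position 3: consonant
  'k' at position 4: consonant
Total vowels: 1

1


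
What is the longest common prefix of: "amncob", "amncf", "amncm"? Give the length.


Words: amncob, amncf, amncm
  Position 0: all 'a' => match
  Position 1: all 'm' => match
  Position 2: all 'n' => match
  Position 3: all 'c' => match
  Position 4: ('o', 'f', 'm') => mismatch, stop
LCP = "amnc" (length 4)

4


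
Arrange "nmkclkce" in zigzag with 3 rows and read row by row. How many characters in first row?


Zigzag "nmkclkce" into 3 rows:
Placing characters:
  'n' => row 0
  'm' => row 1
  'k' => row 2
  'c' => row 1
  'l' => row 0
  'k' => row 1
  'c' => row 2
  'e' => row 1
Rows:
  Row 0: "nl"
  Row 1: "mcke"
  Row 2: "kc"
First row length: 2

2


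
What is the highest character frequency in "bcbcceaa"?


Input: bcbcceaa
Character counts:
  'a': 2
  'b': 2
  'c': 3
  'e': 1
Maximum frequency: 3

3


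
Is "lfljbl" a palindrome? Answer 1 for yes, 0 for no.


Input: lfljbl
Reversed: lbjlfl
  Compare pos 0 ('l') with pos 5 ('l'): match
  Compare pos 1 ('f') with pos 4 ('b'): MISMATCH
  Compare pos 2 ('l') with pos 3 ('j'): MISMATCH
Result: not a palindrome

0


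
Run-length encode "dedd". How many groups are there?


Input: dedd
Scanning for consecutive runs:
  Group 1: 'd' x 1 (positions 0-0)
  Group 2: 'e' x 1 (positions 1-1)
  Group 3: 'd' x 2 (positions 2-3)
Total groups: 3

3


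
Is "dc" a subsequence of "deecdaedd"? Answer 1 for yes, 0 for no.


Check if "dc" is a subsequence of "deecdaedd"
Greedy scan:
  Position 0 ('d'): matches sub[0] = 'd'
  Position 1 ('e'): no match needed
  Position 2 ('e'): no match needed
  Position 3 ('c'): matches sub[1] = 'c'
  Position 4 ('d'): no match needed
  Position 5 ('a'): no match needed
  Position 6 ('e'): no match needed
  Position 7 ('d'): no match needed
  Position 8 ('d'): no match needed
All 2 characters matched => is a subsequence

1


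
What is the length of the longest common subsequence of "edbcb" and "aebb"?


LCS of "edbcb" and "aebb"
DP table:
           a    e    b    b
      0    0    0    0    0
  e   0    0    1    1    1
  d   0    0    1    1    1
  b   0    0    1    2    2
  c   0    0    1    2    2
  b   0    0    1    2    3
LCS length = dp[5][4] = 3

3


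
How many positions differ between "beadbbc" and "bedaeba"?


Comparing "beadbbc" and "bedaeba" position by position:
  Position 0: 'b' vs 'b' => same
  Position 1: 'e' vs 'e' => same
  Position 2: 'a' vs 'd' => DIFFER
  Position 3: 'd' vs 'a' => DIFFER
  Position 4: 'b' vs 'e' => DIFFER
  Position 5: 'b' vs 'b' => same
  Position 6: 'c' vs 'a' => DIFFER
Positions that differ: 4

4


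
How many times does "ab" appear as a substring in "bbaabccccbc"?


Searching for "ab" in "bbaabccccbc"
Scanning each position:
  Position 0: "bb" => no
  Position 1: "ba" => no
  Position 2: "aa" => no
  Position 3: "ab" => MATCH
  Position 4: "bc" => no
  Position 5: "cc" => no
  Position 6: "cc" => no
  Position 7: "cc" => no
  Position 8: "cb" => no
  Position 9: "bc" => no
Total occurrences: 1

1


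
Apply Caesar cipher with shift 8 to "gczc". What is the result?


Caesar cipher: shift "gczc" by 8
  'g' (pos 6) + 8 = pos 14 = 'o'
  'c' (pos 2) + 8 = pos 10 = 'k'
  'z' (pos 25) + 8 = pos 7 = 'h'
  'c' (pos 2) + 8 = pos 10 = 'k'
Result: okhk

okhk


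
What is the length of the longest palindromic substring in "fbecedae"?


Input: "fbecedae"
Checking substrings for palindromes:
  [2:5] "ece" (len 3) => palindrome
Longest palindromic substring: "ece" with length 3

3


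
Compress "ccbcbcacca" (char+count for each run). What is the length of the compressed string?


Input: ccbcbcacca
Runs:
  'c' x 2 => "c2"
  'b' x 1 => "b1"
  'c' x 1 => "c1"
  'b' x 1 => "b1"
  'c' x 1 => "c1"
  'a' x 1 => "a1"
  'c' x 2 => "c2"
  'a' x 1 => "a1"
Compressed: "c2b1c1b1c1a1c2a1"
Compressed length: 16

16


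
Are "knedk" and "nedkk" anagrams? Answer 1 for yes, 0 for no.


Strings: "knedk", "nedkk"
Sorted first:  dekkn
Sorted second: dekkn
Sorted forms match => anagrams

1


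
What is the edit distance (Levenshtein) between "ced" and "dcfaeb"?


Computing edit distance: "ced" -> "dcfaeb"
DP table:
           d    c    f    a    e    b
      0    1    2    3    4    5    6
  c   1    1    1    2    3    4    5
  e   2    2    2    2    3    3    4
  d   3    2    3    3    3    4    4
Edit distance = dp[3][6] = 4

4


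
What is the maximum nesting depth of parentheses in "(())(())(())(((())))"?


Input: "(())(())(())(((())))"
Tracking depth:
  Position 0 '(': depth becomes 1
  Position 1 '(': depth becomes 2
  Position 2 ')': depth becomes 1
  Position 3 ')': depth becomes 0
  Position 4 '(': depth becomes 1
  Position 5 '(': depth becomes 2
  Position 6 ')': depth becomes 1
  Position 7 ')': depth becomes 0
  Position 8 '(': depth becomes 1
  Position 9 '(': depth becomes 2
  Position 10 ')': depth becomes 1
  Position 11 ')': depth becomes 0
  Position 12 '(': depth becomes 1
  Position 13 '(': depth becomes 2
  Position 14 '(': depth becomes 3
  Position 15 '(': depth becomes 4
  Position 16 ')': depth becomes 3
  Position 17 ')': depth becomes 2
  Position 18 ')': depth becomes 1
  Position 19 ')': depth becomes 0
Maximum depth reached: 4

4


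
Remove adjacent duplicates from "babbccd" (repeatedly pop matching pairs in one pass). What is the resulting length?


Input: babbccd
Stack-based adjacent duplicate removal:
  Read 'b': push. Stack: b
  Read 'a': push. Stack: ba
  Read 'b': push. Stack: bab
  Read 'b': matches stack top 'b' => pop. Stack: ba
  Read 'c': push. Stack: bac
  Read 'c': matches stack top 'c' => pop. Stack: ba
  Read 'd': push. Stack: bad
Final stack: "bad" (length 3)

3


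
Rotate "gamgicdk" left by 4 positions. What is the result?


Input: "gamgicdk", rotate left by 4
First 4 characters: "gamg"
Remaining characters: "icdk"
Concatenate remaining + first: "icdk" + "gamg" = "icdkgamg"

icdkgamg


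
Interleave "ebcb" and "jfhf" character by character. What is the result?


Interleaving "ebcb" and "jfhf":
  Position 0: 'e' from first, 'j' from second => "ej"
  Position 1: 'b' from first, 'f' from second => "bf"
  Position 2: 'c' from first, 'h' from second => "ch"
  Position 3: 'b' from first, 'f' from second => "bf"
Result: ejbfchbf

ejbfchbf


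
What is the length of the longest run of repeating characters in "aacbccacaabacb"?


Input: "aacbccacaabacb"
Scanning for longest run:
  Position 1 ('a'): continues run of 'a', length=2
  Position 2 ('c'): new char, reset run to 1
  Position 3 ('b'): new char, reset run to 1
  Position 4 ('c'): new char, reset run to 1
  Position 5 ('c'): continues run of 'c', length=2
  Position 6 ('a'): new char, reset run to 1
  Position 7 ('c'): new char, reset run to 1
  Position 8 ('a'): new char, reset run to 1
  Position 9 ('a'): continues run of 'a', length=2
  Position 10 ('b'): new char, reset run to 1
  Position 11 ('a'): new char, reset run to 1
  Position 12 ('c'): new char, reset run to 1
  Position 13 ('b'): new char, reset run to 1
Longest run: 'a' with length 2

2


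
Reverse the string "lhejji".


Input: lhejji
Reading characters right to left:
  Position 5: 'i'
  Position 4: 'j'
  Position 3: 'j'
  Position 2: 'e'
  Position 1: 'h'
  Position 0: 'l'
Reversed: ijjehl

ijjehl


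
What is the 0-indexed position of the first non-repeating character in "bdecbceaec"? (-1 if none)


Input: bdecbceaec
Character frequencies:
  'a': 1
  'b': 2
  'c': 3
  'd': 1
  'e': 3
Scanning left to right for freq == 1:
  Position 0 ('b'): freq=2, skip
  Position 1 ('d'): unique! => answer = 1

1


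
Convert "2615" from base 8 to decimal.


Input: "2615" in base 8
Positional expansion:
  Digit '2' (value 2) x 8^3 = 1024
  Digit '6' (value 6) x 8^2 = 384
  Digit '1' (value 1) x 8^1 = 8
  Digit '5' (value 5) x 8^0 = 5
Sum = 1421

1421


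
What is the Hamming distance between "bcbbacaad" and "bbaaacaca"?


Comparing "bcbbacaad" and "bbaaacaca" position by position:
  Position 0: 'b' vs 'b' => same
  Position 1: 'c' vs 'b' => differ
  Position 2: 'b' vs 'a' => differ
  Position 3: 'b' vs 'a' => differ
  Position 4: 'a' vs 'a' => same
  Position 5: 'c' vs 'c' => same
  Position 6: 'a' vs 'a' => same
  Position 7: 'a' vs 'c' => differ
  Position 8: 'd' vs 'a' => differ
Total differences (Hamming distance): 5

5


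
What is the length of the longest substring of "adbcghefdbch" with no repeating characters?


Input: "adbcghefdbch"
Sliding window (track last position of each char):
  Position 0 ('a'): window [0,0] length 1 -- new best
  Position 1 ('d'): window [0,1] length 2 -- new best
  Position 2 ('b'): window [0,2] length 3 -- new best
  Position 3 ('c'): window [0,3] length 4 -- new best
  Position 4 ('g'): window [0,4] length 5 -- new best
  Position 5 ('h'): window [0,5] length 6 -- new best
  Position 6 ('e'): window [0,6] length 7 -- new best
  Position 7 ('f'): window [0,7] length 8 -- new best
  Position 8 ('d'): repeat (last at 1), move window start to 2
  Position 8 ('d'): window [2,8] length 7
  Position 9 ('b'): repeat (last at 2), move window start to 3
  Position 9 ('b'): window [3,9] length 7
  Position 10 ('c'): repeat (last at 3), move window start to 4
  Position 10 ('c'): window [4,10] length 7
  Position 11 ('h'): repeat (last at 5), move window start to 6
  Position 11 ('h'): window [6,11] length 6
Longest substring with no repeats: "adbcghef" with length 8

8


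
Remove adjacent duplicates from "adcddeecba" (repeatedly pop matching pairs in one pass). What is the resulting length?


Input: adcddeecba
Stack-based adjacent duplicate removal:
  Read 'a': push. Stack: a
  Read 'd': push. Stack: ad
  Read 'c': push. Stack: adc
  Read 'd': push. Stack: adcd
  Read 'd': matches stack top 'd' => pop. Stack: adc
  Read 'e': push. Stack: adce
  Read 'e': matches stack top 'e' => pop. Stack: adc
  Read 'c': matches stack top 'c' => pop. Stack: ad
  Read 'b': push. Stack: adb
  Read 'a': push. Stack: adba
Final stack: "adba" (length 4)

4


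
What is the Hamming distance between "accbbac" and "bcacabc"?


Comparing "accbbac" and "bcacabc" position by position:
  Position 0: 'a' vs 'b' => differ
  Position 1: 'c' vs 'c' => same
  Position 2: 'c' vs 'a' => differ
  Position 3: 'b' vs 'c' => differ
  Position 4: 'b' vs 'a' => differ
  Position 5: 'a' vs 'b' => differ
  Position 6: 'c' vs 'c' => same
Total differences (Hamming distance): 5

5


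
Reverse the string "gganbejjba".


Input: gganbejjba
Reading characters right to left:
  Position 9: 'a'
  Position 8: 'b'
  Position 7: 'j'
  Position 6: 'j'
  Position 5: 'e'
  Position 4: 'b'
  Position 3: 'n'
  Position 2: 'a'
  Position 1: 'g'
  Position 0: 'g'
Reversed: abjjebnagg

abjjebnagg


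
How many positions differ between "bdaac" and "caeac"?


Comparing "bdaac" and "caeac" position by position:
  Position 0: 'b' vs 'c' => DIFFER
  Position 1: 'd' vs 'a' => DIFFER
  Position 2: 'a' vs 'e' => DIFFER
  Position 3: 'a' vs 'a' => same
  Position 4: 'c' vs 'c' => same
Positions that differ: 3

3


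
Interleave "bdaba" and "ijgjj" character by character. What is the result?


Interleaving "bdaba" and "ijgjj":
  Position 0: 'b' from first, 'i' from second => "bi"
  Position 1: 'd' from first, 'j' from second => "dj"
  Position 2: 'a' from first, 'g' from second => "ag"
  Position 3: 'b' from first, 'j' from second => "bj"
  Position 4: 'a' from first, 'j' from second => "aj"
Result: bidjagbjaj

bidjagbjaj


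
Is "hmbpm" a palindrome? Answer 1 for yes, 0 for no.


Input: hmbpm
Reversed: mpbmh
  Compare pos 0 ('h') with pos 4 ('m'): MISMATCH
  Compare pos 1 ('m') with pos 3 ('p'): MISMATCH
Result: not a palindrome

0


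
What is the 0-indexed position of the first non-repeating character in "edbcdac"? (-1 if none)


Input: edbcdac
Character frequencies:
  'a': 1
  'b': 1
  'c': 2
  'd': 2
  'e': 1
Scanning left to right for freq == 1:
  Position 0 ('e'): unique! => answer = 0

0


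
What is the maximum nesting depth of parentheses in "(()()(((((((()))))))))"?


Input: "(()()(((((((()))))))))"
Tracking depth:
  Position 0 '(': depth becomes 1
  Position 1 '(': depth becomes 2
  Position 2 ')': depth becomes 1
  Position 3 '(': depth becomes 2
  Position 4 ')': depth becomes 1
  Position 5 '(': depth becomes 2
  Position 6 '(': depth becomes 3
  Position 7 '(': depth becomes 4
  Position 8 '(': depth becomes 5
  Position 9 '(': depth becomes 6
  Position 10 '(': depth becomes 7
  Position 11 '(': depth becomes 8
  Position 12 '(': depth becomes 9
  Position 13 ')': depth becomes 8
  Position 14 ')': depth becomes 7
  Position 15 ')': depth becomes 6
  Position 16 ')': depth becomes 5
  Position 17 ')': depth becomes 4
  Position 18 ')': depth becomes 3
  Position 19 ')': depth becomes 2
  Position 20 ')': depth becomes 1
  Position 21 ')': depth becomes 0
Maximum depth reached: 9

9


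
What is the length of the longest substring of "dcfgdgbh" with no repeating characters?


Input: "dcfgdgbh"
Sliding window (track last position of each char):
  Position 0 ('d'): window [0,0] length 1 -- new best
  Position 1 ('c'): window [0,1] length 2 -- new best
  Position 2 ('f'): window [0,2] length 3 -- new best
  Position 3 ('g'): window [0,3] length 4 -- new best
  Position 4 ('d'): repeat (last at 0), move window start to 1
  Position 4 ('d'): window [1,4] length 4
  Position 5 ('g'): repeat (last at 3), move window start to 4
  Position 5 ('g'): window [4,5] length 2
  Position 6 ('b'): window [4,6] length 3
  Position 7 ('h'): window [4,7] length 4
Longest substring with no repeats: "dcfg" with length 4

4


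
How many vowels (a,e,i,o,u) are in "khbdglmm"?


Input: khbdglmm
Checking each character:
  'k' at position 0: consonant
  'h' at position 1: consonant
  'b' at position 2: consonant
  'd' at position 3: consonant
  'g' at position 4: consonant
  'l' at position 5: consonant
  'm' at position 6: consonant
  'm' at position 7: consonant
Total vowels: 0

0


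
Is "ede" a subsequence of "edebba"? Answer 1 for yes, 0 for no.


Check if "ede" is a subsequence of "edebba"
Greedy scan:
  Position 0 ('e'): matches sub[0] = 'e'
  Position 1 ('d'): matches sub[1] = 'd'
  Position 2 ('e'): matches sub[2] = 'e'
  Position 3 ('b'): no match needed
  Position 4 ('b'): no match needed
  Position 5 ('a'): no match needed
All 3 characters matched => is a subsequence

1


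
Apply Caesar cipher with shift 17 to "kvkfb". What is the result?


Caesar cipher: shift "kvkfb" by 17
  'k' (pos 10) + 17 = pos 1 = 'b'
  'v' (pos 21) + 17 = pos 12 = 'm'
  'k' (pos 10) + 17 = pos 1 = 'b'
  'f' (pos 5) + 17 = pos 22 = 'w'
  'b' (pos 1) + 17 = pos 18 = 's'
Result: bmbws

bmbws


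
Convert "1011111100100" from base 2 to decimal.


Input: "1011111100100" in base 2
Positional expansion:
  Digit '1' (value 1) x 2^12 = 4096
  Digit '0' (value 0) x 2^11 = 0
  Digit '1' (value 1) x 2^10 = 1024
  Digit '1' (value 1) x 2^9 = 512
  Digit '1' (value 1) x 2^8 = 256
  Digit '1' (value 1) x 2^7 = 128
  Digit '1' (value 1) x 2^6 = 64
  Digit '1' (value 1) x 2^5 = 32
  Digit '0' (value 0) x 2^4 = 0
  Digit '0' (value 0) x 2^3 = 0
  Digit '1' (value 1) x 2^2 = 4
  Digit '0' (value 0) x 2^1 = 0
  Digit '0' (value 0) x 2^0 = 0
Sum = 6116

6116


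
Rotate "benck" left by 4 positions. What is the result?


Input: "benck", rotate left by 4
First 4 characters: "benc"
Remaining characters: "k"
Concatenate remaining + first: "k" + "benc" = "kbenc"

kbenc


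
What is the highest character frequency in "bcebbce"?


Input: bcebbce
Character counts:
  'b': 3
  'c': 2
  'e': 2
Maximum frequency: 3

3


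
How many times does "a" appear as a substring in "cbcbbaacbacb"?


Searching for "a" in "cbcbbaacbacb"
Scanning each position:
  Position 0: "c" => no
  Position 1: "b" => no
  Position 2: "c" => no
  Position 3: "b" => no
  Position 4: "b" => no
  Position 5: "a" => MATCH
  Position 6: "a" => MATCH
  Position 7: "c" => no
  Position 8: "b" => no
  Position 9: "a" => MATCH
  Position 10: "c" => no
  Position 11: "b" => no
Total occurrences: 3

3


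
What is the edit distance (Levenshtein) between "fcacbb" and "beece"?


Computing edit distance: "fcacbb" -> "beece"
DP table:
           b    e    e    c    e
      0    1    2    3    4    5
  f   1    1    2    3    4    5
  c   2    2    2    3    3    4
  a   3    3    3    3    4    4
  c   4    4    4    4    3    4
  b   5    4    5    5    4    4
  b   6    5    5    6    5    5
Edit distance = dp[6][5] = 5

5


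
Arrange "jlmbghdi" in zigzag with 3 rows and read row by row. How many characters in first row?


Zigzag "jlmbghdi" into 3 rows:
Placing characters:
  'j' => row 0
  'l' => row 1
  'm' => row 2
  'b' => row 1
  'g' => row 0
  'h' => row 1
  'd' => row 2
  'i' => row 1
Rows:
  Row 0: "jg"
  Row 1: "lbhi"
  Row 2: "md"
First row length: 2

2


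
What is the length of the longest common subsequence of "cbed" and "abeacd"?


LCS of "cbed" and "abeacd"
DP table:
           a    b    e    a    c    d
      0    0    0    0    0    0    0
  c   0    0    0    0    0    1    1
  b   0    0    1    1    1    1    1
  e   0    0    1    2    2    2    2
  d   0    0    1    2    2    2    3
LCS length = dp[4][6] = 3

3


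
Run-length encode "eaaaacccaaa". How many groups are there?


Input: eaaaacccaaa
Scanning for consecutive runs:
  Group 1: 'e' x 1 (positions 0-0)
  Group 2: 'a' x 4 (positions 1-4)
  Group 3: 'c' x 3 (positions 5-7)
  Group 4: 'a' x 3 (positions 8-10)
Total groups: 4

4


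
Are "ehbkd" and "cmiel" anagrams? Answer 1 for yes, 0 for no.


Strings: "ehbkd", "cmiel"
Sorted first:  bdehk
Sorted second: ceilm
Differ at position 0: 'b' vs 'c' => not anagrams

0


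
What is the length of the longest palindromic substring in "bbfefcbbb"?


Input: "bbfefcbbb"
Checking substrings for palindromes:
  [2:5] "fef" (len 3) => palindrome
  [6:9] "bbb" (len 3) => palindrome
  [0:2] "bb" (len 2) => palindrome
  [6:8] "bb" (len 2) => palindrome
  [7:9] "bb" (len 2) => palindrome
Longest palindromic substring: "fef" with length 3

3


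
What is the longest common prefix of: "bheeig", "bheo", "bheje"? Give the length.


Words: bheeig, bheo, bheje
  Position 0: all 'b' => match
  Position 1: all 'h' => match
  Position 2: all 'e' => match
  Position 3: ('e', 'o', 'j') => mismatch, stop
LCP = "bhe" (length 3)

3


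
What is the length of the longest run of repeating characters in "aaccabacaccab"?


Input: "aaccabacaccab"
Scanning for longest run:
  Position 1 ('a'): continues run of 'a', length=2
  Position 2 ('c'): new char, reset run to 1
  Position 3 ('c'): continues run of 'c', length=2
  Position 4 ('a'): new char, reset run to 1
  Position 5 ('b'): new char, reset run to 1
  Position 6 ('a'): new char, reset run to 1
  Position 7 ('c'): new char, reset run to 1
  Position 8 ('a'): new char, reset run to 1
  Position 9 ('c'): new char, reset run to 1
  Position 10 ('c'): continues run of 'c', length=2
  Position 11 ('a'): new char, reset run to 1
  Position 12 ('b'): new char, reset run to 1
Longest run: 'a' with length 2

2


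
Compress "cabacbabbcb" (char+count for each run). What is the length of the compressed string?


Input: cabacbabbcb
Runs:
  'c' x 1 => "c1"
  'a' x 1 => "a1"
  'b' x 1 => "b1"
  'a' x 1 => "a1"
  'c' x 1 => "c1"
  'b' x 1 => "b1"
  'a' x 1 => "a1"
  'b' x 2 => "b2"
  'c' x 1 => "c1"
  'b' x 1 => "b1"
Compressed: "c1a1b1a1c1b1a1b2c1b1"
Compressed length: 20

20


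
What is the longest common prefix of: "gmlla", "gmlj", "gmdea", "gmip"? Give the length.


Words: gmlla, gmlj, gmdea, gmip
  Position 0: all 'g' => match
  Position 1: all 'm' => match
  Position 2: ('l', 'l', 'd', 'i') => mismatch, stop
LCP = "gm" (length 2)

2


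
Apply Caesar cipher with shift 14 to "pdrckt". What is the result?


Caesar cipher: shift "pdrckt" by 14
  'p' (pos 15) + 14 = pos 3 = 'd'
  'd' (pos 3) + 14 = pos 17 = 'r'
  'r' (pos 17) + 14 = pos 5 = 'f'
  'c' (pos 2) + 14 = pos 16 = 'q'
  'k' (pos 10) + 14 = pos 24 = 'y'
  't' (pos 19) + 14 = pos 7 = 'h'
Result: drfqyh

drfqyh


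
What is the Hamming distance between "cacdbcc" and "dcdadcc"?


Comparing "cacdbcc" and "dcdadcc" position by position:
  Position 0: 'c' vs 'd' => differ
  Position 1: 'a' vs 'c' => differ
  Position 2: 'c' vs 'd' => differ
  Position 3: 'd' vs 'a' => differ
  Position 4: 'b' vs 'd' => differ
  Position 5: 'c' vs 'c' => same
  Position 6: 'c' vs 'c' => same
Total differences (Hamming distance): 5

5


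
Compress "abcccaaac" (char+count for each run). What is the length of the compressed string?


Input: abcccaaac
Runs:
  'a' x 1 => "a1"
  'b' x 1 => "b1"
  'c' x 3 => "c3"
  'a' x 3 => "a3"
  'c' x 1 => "c1"
Compressed: "a1b1c3a3c1"
Compressed length: 10

10


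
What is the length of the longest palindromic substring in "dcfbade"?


Input: "dcfbade"
Checking substrings for palindromes:
  No multi-char palindromic substrings found
Longest palindromic substring: "d" with length 1

1


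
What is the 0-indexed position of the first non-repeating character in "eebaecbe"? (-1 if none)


Input: eebaecbe
Character frequencies:
  'a': 1
  'b': 2
  'c': 1
  'e': 4
Scanning left to right for freq == 1:
  Position 0 ('e'): freq=4, skip
  Position 1 ('e'): freq=4, skip
  Position 2 ('b'): freq=2, skip
  Position 3 ('a'): unique! => answer = 3

3


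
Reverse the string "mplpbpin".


Input: mplpbpin
Reading characters right to left:
  Position 7: 'n'
  Position 6: 'i'
  Position 5: 'p'
  Position 4: 'b'
  Position 3: 'p'
  Position 2: 'l'
  Position 1: 'p'
  Position 0: 'm'
Reversed: nipbplpm

nipbplpm


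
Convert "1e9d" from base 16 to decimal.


Input: "1e9d" in base 16
Positional expansion:
  Digit '1' (value 1) x 16^3 = 4096
  Digit 'e' (value 14) x 16^2 = 3584
  Digit '9' (value 9) x 16^1 = 144
  Digit 'd' (value 13) x 16^0 = 13
Sum = 7837

7837


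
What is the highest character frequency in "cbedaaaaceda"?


Input: cbedaaaaceda
Character counts:
  'a': 5
  'b': 1
  'c': 2
  'd': 2
  'e': 2
Maximum frequency: 5

5


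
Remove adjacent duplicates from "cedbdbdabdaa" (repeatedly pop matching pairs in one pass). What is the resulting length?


Input: cedbdbdabdaa
Stack-based adjacent duplicate removal:
  Read 'c': push. Stack: c
  Read 'e': push. Stack: ce
  Read 'd': push. Stack: ced
  Read 'b': push. Stack: cedb
  Read 'd': push. Stack: cedbd
  Read 'b': push. Stack: cedbdb
  Read 'd': push. Stack: cedbdbd
  Read 'a': push. Stack: cedbdbda
  Read 'b': push. Stack: cedbdbdab
  Read 'd': push. Stack: cedbdbdabd
  Read 'a': push. Stack: cedbdbdabda
  Read 'a': matches stack top 'a' => pop. Stack: cedbdbdabd
Final stack: "cedbdbdabd" (length 10)

10


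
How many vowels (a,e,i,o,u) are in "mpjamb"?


Input: mpjamb
Checking each character:
  'm' at position 0: consonant
  'p' at position 1: consonant
  'j' at position 2: consonant
  'a' at position 3: vowel (running total: 1)
  'm' at position 4: consonant
  'b' at position 5: consonant
Total vowels: 1

1


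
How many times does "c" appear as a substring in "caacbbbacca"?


Searching for "c" in "caacbbbacca"
Scanning each position:
  Position 0: "c" => MATCH
  Position 1: "a" => no
  Position 2: "a" => no
  Position 3: "c" => MATCH
  Position 4: "b" => no
  Position 5: "b" => no
  Position 6: "b" => no
  Position 7: "a" => no
  Position 8: "c" => MATCH
  Position 9: "c" => MATCH
  Position 10: "a" => no
Total occurrences: 4

4


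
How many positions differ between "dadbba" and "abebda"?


Comparing "dadbba" and "abebda" position by position:
  Position 0: 'd' vs 'a' => DIFFER
  Position 1: 'a' vs 'b' => DIFFER
  Position 2: 'd' vs 'e' => DIFFER
  Position 3: 'b' vs 'b' => same
  Position 4: 'b' vs 'd' => DIFFER
  Position 5: 'a' vs 'a' => same
Positions that differ: 4

4


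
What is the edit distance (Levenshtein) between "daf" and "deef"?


Computing edit distance: "daf" -> "deef"
DP table:
           d    e    e    f
      0    1    2    3    4
  d   1    0    1    2    3
  a   2    1    1    2    3
  f   3    2    2    2    2
Edit distance = dp[3][4] = 2

2


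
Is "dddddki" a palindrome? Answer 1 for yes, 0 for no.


Input: dddddki
Reversed: ikddddd
  Compare pos 0 ('d') with pos 6 ('i'): MISMATCH
  Compare pos 1 ('d') with pos 5 ('k'): MISMATCH
  Compare pos 2 ('d') with pos 4 ('d'): match
Result: not a palindrome

0


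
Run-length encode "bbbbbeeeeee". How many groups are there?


Input: bbbbbeeeeee
Scanning for consecutive runs:
  Group 1: 'b' x 5 (positions 0-4)
  Group 2: 'e' x 6 (positions 5-10)
Total groups: 2

2


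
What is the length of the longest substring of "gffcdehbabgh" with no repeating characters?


Input: "gffcdehbabgh"
Sliding window (track last position of each char):
  Position 0 ('g'): window [0,0] length 1 -- new best
  Position 1 ('f'): window [0,1] length 2 -- new best
  Position 2 ('f'): repeat (last at 1), move window start to 2
  Position 2 ('f'): window [2,2] length 1
  Position 3 ('c'): window [2,3] length 2
  Position 4 ('d'): window [2,4] length 3 -- new best
  Position 5 ('e'): window [2,5] length 4 -- new best
  Position 6 ('h'): window [2,6] length 5 -- new best
  Position 7 ('b'): window [2,7] length 6 -- new best
  Position 8 ('a'): window [2,8] length 7 -- new best
  Position 9 ('b'): repeat (last at 7), move window start to 8
  Position 9 ('b'): window [8,9] length 2
  Position 10 ('g'): window [8,10] length 3
  Position 11 ('h'): window [8,11] length 4
Longest substring with no repeats: "fcdehba" with length 7

7


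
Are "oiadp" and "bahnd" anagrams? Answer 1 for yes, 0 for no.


Strings: "oiadp", "bahnd"
Sorted first:  adiop
Sorted second: abdhn
Differ at position 1: 'd' vs 'b' => not anagrams

0


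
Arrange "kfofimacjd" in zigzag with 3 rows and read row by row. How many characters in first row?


Zigzag "kfofimacjd" into 3 rows:
Placing characters:
  'k' => row 0
  'f' => row 1
  'o' => row 2
  'f' => row 1
  'i' => row 0
  'm' => row 1
  'a' => row 2
  'c' => row 1
  'j' => row 0
  'd' => row 1
Rows:
  Row 0: "kij"
  Row 1: "ffmcd"
  Row 2: "oa"
First row length: 3

3


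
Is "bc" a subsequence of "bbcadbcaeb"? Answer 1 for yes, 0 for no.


Check if "bc" is a subsequence of "bbcadbcaeb"
Greedy scan:
  Position 0 ('b'): matches sub[0] = 'b'
  Position 1 ('b'): no match needed
  Position 2 ('c'): matches sub[1] = 'c'
  Position 3 ('a'): no match needed
  Position 4 ('d'): no match needed
  Position 5 ('b'): no match needed
  Position 6 ('c'): no match needed
  Position 7 ('a'): no match needed
  Position 8 ('e'): no match needed
  Position 9 ('b'): no match needed
All 2 characters matched => is a subsequence

1


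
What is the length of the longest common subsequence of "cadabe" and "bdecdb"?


LCS of "cadabe" and "bdecdb"
DP table:
           b    d    e    c    d    b
      0    0    0    0    0    0    0
  c   0    0    0    0    1    1    1
  a   0    0    0    0    1    1    1
  d   0    0    1    1    1    2    2
  a   0    0    1    1    1    2    2
  b   0    1    1    1    1    2    3
  e   0    1    1    2    2    2    3
LCS length = dp[6][6] = 3

3


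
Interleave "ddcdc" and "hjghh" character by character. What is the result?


Interleaving "ddcdc" and "hjghh":
  Position 0: 'd' from first, 'h' from second => "dh"
  Position 1: 'd' from first, 'j' from second => "dj"
  Position 2: 'c' from first, 'g' from second => "cg"
  Position 3: 'd' from first, 'h' from second => "dh"
  Position 4: 'c' from first, 'h' from second => "ch"
Result: dhdjcgdhch

dhdjcgdhch


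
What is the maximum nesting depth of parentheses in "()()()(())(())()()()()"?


Input: "()()()(())(())()()()()"
Tracking depth:
  Position 0 '(': depth becomes 1
  Position 1 ')': depth becomes 0
  Position 2 '(': depth becomes 1
  Position 3 ')': depth becomes 0
  Position 4 '(': depth becomes 1
  Position 5 ')': depth becomes 0
  Position 6 '(': depth becomes 1
  Position 7 '(': depth becomes 2
  Position 8 ')': depth becomes 1
  Position 9 ')': depth becomes 0
  Position 10 '(': depth becomes 1
  Position 11 '(': depth becomes 2
  Position 12 ')': depth becomes 1
  Position 13 ')': depth becomes 0
  Position 14 '(': depth becomes 1
  Position 15 ')': depth becomes 0
  Position 16 '(': depth becomes 1
  Position 17 ')': depth becomes 0
  Position 18 '(': depth becomes 1
  Position 19 ')': depth becomes 0
  Position 20 '(': depth becomes 1
  Position 21 ')': depth becomes 0
Maximum depth reached: 2

2


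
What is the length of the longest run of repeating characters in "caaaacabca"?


Input: "caaaacabca"
Scanning for longest run:
  Position 1 ('a'): new char, reset run to 1
  Position 2 ('a'): continues run of 'a', length=2
  Position 3 ('a'): continues run of 'a', length=3
  Position 4 ('a'): continues run of 'a', length=4
  Position 5 ('c'): new char, reset run to 1
  Position 6 ('a'): new char, reset run to 1
  Position 7 ('b'): new char, reset run to 1
  Position 8 ('c'): new char, reset run to 1
  Position 9 ('a'): new char, reset run to 1
Longest run: 'a' with length 4

4


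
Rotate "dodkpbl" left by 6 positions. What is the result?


Input: "dodkpbl", rotate left by 6
First 6 characters: "dodkpb"
Remaining characters: "l"
Concatenate remaining + first: "l" + "dodkpb" = "ldodkpb"

ldodkpb


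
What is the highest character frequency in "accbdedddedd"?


Input: accbdedddedd
Character counts:
  'a': 1
  'b': 1
  'c': 2
  'd': 6
  'e': 2
Maximum frequency: 6

6


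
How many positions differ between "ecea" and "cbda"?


Comparing "ecea" and "cbda" position by position:
  Position 0: 'e' vs 'c' => DIFFER
  Position 1: 'c' vs 'b' => DIFFER
  Position 2: 'e' vs 'd' => DIFFER
  Position 3: 'a' vs 'a' => same
Positions that differ: 3

3


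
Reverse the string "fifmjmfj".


Input: fifmjmfj
Reading characters right to left:
  Position 7: 'j'
  Position 6: 'f'
  Position 5: 'm'
  Position 4: 'j'
  Position 3: 'm'
  Position 2: 'f'
  Position 1: 'i'
  Position 0: 'f'
Reversed: jfmjmfif

jfmjmfif


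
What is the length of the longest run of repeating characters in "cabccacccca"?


Input: "cabccacccca"
Scanning for longest run:
  Position 1 ('a'): new char, reset run to 1
  Position 2 ('b'): new char, reset run to 1
  Position 3 ('c'): new char, reset run to 1
  Position 4 ('c'): continues run of 'c', length=2
  Position 5 ('a'): new char, reset run to 1
  Position 6 ('c'): new char, reset run to 1
  Position 7 ('c'): continues run of 'c', length=2
  Position 8 ('c'): continues run of 'c', length=3
  Position 9 ('c'): continues run of 'c', length=4
  Position 10 ('a'): new char, reset run to 1
Longest run: 'c' with length 4

4


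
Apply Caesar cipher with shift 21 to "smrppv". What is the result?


Caesar cipher: shift "smrppv" by 21
  's' (pos 18) + 21 = pos 13 = 'n'
  'm' (pos 12) + 21 = pos 7 = 'h'
  'r' (pos 17) + 21 = pos 12 = 'm'
  'p' (pos 15) + 21 = pos 10 = 'k'
  'p' (pos 15) + 21 = pos 10 = 'k'
  'v' (pos 21) + 21 = pos 16 = 'q'
Result: nhmkkq

nhmkkq


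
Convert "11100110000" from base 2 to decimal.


Input: "11100110000" in base 2
Positional expansion:
  Digit '1' (value 1) x 2^10 = 1024
  Digit '1' (value 1) x 2^9 = 512
  Digit '1' (value 1) x 2^8 = 256
  Digit '0' (value 0) x 2^7 = 0
  Digit '0' (value 0) x 2^6 = 0
  Digit '1' (value 1) x 2^5 = 32
  Digit '1' (value 1) x 2^4 = 16
  Digit '0' (value 0) x 2^3 = 0
  Digit '0' (value 0) x 2^2 = 0
  Digit '0' (value 0) x 2^1 = 0
  Digit '0' (value 0) x 2^0 = 0
Sum = 1840

1840


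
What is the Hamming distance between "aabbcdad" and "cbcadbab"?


Comparing "aabbcdad" and "cbcadbab" position by position:
  Position 0: 'a' vs 'c' => differ
  Position 1: 'a' vs 'b' => differ
  Position 2: 'b' vs 'c' => differ
  Position 3: 'b' vs 'a' => differ
  Position 4: 'c' vs 'd' => differ
  Position 5: 'd' vs 'b' => differ
  Position 6: 'a' vs 'a' => same
  Position 7: 'd' vs 'b' => differ
Total differences (Hamming distance): 7

7


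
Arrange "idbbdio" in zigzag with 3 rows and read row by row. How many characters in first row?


Zigzag "idbbdio" into 3 rows:
Placing characters:
  'i' => row 0
  'd' => row 1
  'b' => row 2
  'b' => row 1
  'd' => row 0
  'i' => row 1
  'o' => row 2
Rows:
  Row 0: "id"
  Row 1: "dbi"
  Row 2: "bo"
First row length: 2

2


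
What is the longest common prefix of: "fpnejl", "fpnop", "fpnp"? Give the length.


Words: fpnejl, fpnop, fpnp
  Position 0: all 'f' => match
  Position 1: all 'p' => match
  Position 2: all 'n' => match
  Position 3: ('e', 'o', 'p') => mismatch, stop
LCP = "fpn" (length 3)

3


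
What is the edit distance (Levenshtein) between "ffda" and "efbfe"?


Computing edit distance: "ffda" -> "efbfe"
DP table:
           e    f    b    f    e
      0    1    2    3    4    5
  f   1    1    1    2    3    4
  f   2    2    1    2    2    3
  d   3    3    2    2    3    3
  a   4    4    3    3    3    4
Edit distance = dp[4][5] = 4

4


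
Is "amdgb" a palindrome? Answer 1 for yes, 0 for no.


Input: amdgb
Reversed: bgdma
  Compare pos 0 ('a') with pos 4 ('b'): MISMATCH
  Compare pos 1 ('m') with pos 3 ('g'): MISMATCH
Result: not a palindrome

0


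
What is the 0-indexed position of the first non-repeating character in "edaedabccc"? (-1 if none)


Input: edaedabccc
Character frequencies:
  'a': 2
  'b': 1
  'c': 3
  'd': 2
  'e': 2
Scanning left to right for freq == 1:
  Position 0 ('e'): freq=2, skip
  Position 1 ('d'): freq=2, skip
  Position 2 ('a'): freq=2, skip
  Position 3 ('e'): freq=2, skip
  Position 4 ('d'): freq=2, skip
  Position 5 ('a'): freq=2, skip
  Position 6 ('b'): unique! => answer = 6

6


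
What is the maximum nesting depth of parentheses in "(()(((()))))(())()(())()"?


Input: "(()(((()))))(())()(())()"
Tracking depth:
  Position 0 '(': depth becomes 1
  Position 1 '(': depth becomes 2
  Position 2 ')': depth becomes 1
  Position 3 '(': depth becomes 2
  Position 4 '(': depth becomes 3
  Position 5 '(': depth becomes 4
  Position 6 '(': depth becomes 5
  Position 7 ')': depth becomes 4
  Position 8 ')': depth becomes 3
  Position 9 ')': depth becomes 2
  Position 10 ')': depth becomes 1
  Position 11 ')': depth becomes 0
  Position 12 '(': depth becomes 1
  Position 13 '(': depth becomes 2
  Position 14 ')': depth becomes 1
  Position 15 ')': depth becomes 0
  Position 16 '(': depth becomes 1
  Position 17 ')': depth becomes 0
  Position 18 '(': depth becomes 1
  Position 19 '(': depth becomes 2
  Position 20 ')': depth becomes 1
  Position 21 ')': depth becomes 0
  Position 22 '(': depth becomes 1
  Position 23 ')': depth becomes 0
Maximum depth reached: 5

5


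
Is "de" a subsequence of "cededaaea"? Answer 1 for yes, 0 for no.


Check if "de" is a subsequence of "cededaaea"
Greedy scan:
  Position 0 ('c'): no match needed
  Position 1 ('e'): no match needed
  Position 2 ('d'): matches sub[0] = 'd'
  Position 3 ('e'): matches sub[1] = 'e'
  Position 4 ('d'): no match needed
  Position 5 ('a'): no match needed
  Position 6 ('a'): no match needed
  Position 7 ('e'): no match needed
  Position 8 ('a'): no match needed
All 2 characters matched => is a subsequence

1


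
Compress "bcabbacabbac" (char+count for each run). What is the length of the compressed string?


Input: bcabbacabbac
Runs:
  'b' x 1 => "b1"
  'c' x 1 => "c1"
  'a' x 1 => "a1"
  'b' x 2 => "b2"
  'a' x 1 => "a1"
  'c' x 1 => "c1"
  'a' x 1 => "a1"
  'b' x 2 => "b2"
  'a' x 1 => "a1"
  'c' x 1 => "c1"
Compressed: "b1c1a1b2a1c1a1b2a1c1"
Compressed length: 20

20


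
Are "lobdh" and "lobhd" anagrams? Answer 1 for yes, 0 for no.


Strings: "lobdh", "lobhd"
Sorted first:  bdhlo
Sorted second: bdhlo
Sorted forms match => anagrams

1


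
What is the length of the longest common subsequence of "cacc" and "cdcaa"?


LCS of "cacc" and "cdcaa"
DP table:
           c    d    c    a    a
      0    0    0    0    0    0
  c   0    1    1    1    1    1
  a   0    1    1    1    2    2
  c   0    1    1    2    2    2
  c   0    1    1    2    2    2
LCS length = dp[4][5] = 2

2


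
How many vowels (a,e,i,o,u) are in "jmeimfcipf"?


Input: jmeimfcipf
Checking each character:
  'j' at position 0: consonant
  'm' at position 1: consonant
  'e' at position 2: vowel (running total: 1)
  'i' at position 3: vowel (running total: 2)
  'm' at position 4: consonant
  'f' at position 5: consonant
  'c' at position 6: consonant
  'i' at position 7: vowel (running total: 3)
  'p' at position 8: consonant
  'f' at position 9: consonant
Total vowels: 3

3


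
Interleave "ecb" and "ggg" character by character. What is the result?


Interleaving "ecb" and "ggg":
  Position 0: 'e' from first, 'g' from second => "eg"
  Position 1: 'c' from first, 'g' from second => "cg"
  Position 2: 'b' from first, 'g' from second => "bg"
Result: egcgbg

egcgbg


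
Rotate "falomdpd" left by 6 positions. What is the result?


Input: "falomdpd", rotate left by 6
First 6 characters: "falomd"
Remaining characters: "pd"
Concatenate remaining + first: "pd" + "falomd" = "pdfalomd"

pdfalomd


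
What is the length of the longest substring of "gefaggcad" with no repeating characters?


Input: "gefaggcad"
Sliding window (track last position of each char):
  Position 0 ('g'): window [0,0] length 1 -- new best
  Position 1 ('e'): window [0,1] length 2 -- new best
  Position 2 ('f'): window [0,2] length 3 -- new best
  Position 3 ('a'): window [0,3] length 4 -- new best
  Position 4 ('g'): repeat (last at 0), move window start to 1
  Position 4 ('g'): window [1,4] length 4
  Position 5 ('g'): repeat (last at 4), move window start to 5
  Position 5 ('g'): window [5,5] length 1
  Position 6 ('c'): window [5,6] length 2
  Position 7 ('a'): window [5,7] length 3
  Position 8 ('d'): window [5,8] length 4
Longest substring with no repeats: "gefa" with length 4

4


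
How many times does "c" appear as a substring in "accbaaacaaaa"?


Searching for "c" in "accbaaacaaaa"
Scanning each position:
  Position 0: "a" => no
  Position 1: "c" => MATCH
  Position 2: "c" => MATCH
  Position 3: "b" => no
  Position 4: "a" => no
  Position 5: "a" => no
  Position 6: "a" => no
  Position 7: "c" => MATCH
  Position 8: "a" => no
  Position 9: "a" => no
  Position 10: "a" => no
  Position 11: "a" => no
Total occurrences: 3

3


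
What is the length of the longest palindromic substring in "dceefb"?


Input: "dceefb"
Checking substrings for palindromes:
  [2:4] "ee" (len 2) => palindrome
Longest palindromic substring: "ee" with length 2

2


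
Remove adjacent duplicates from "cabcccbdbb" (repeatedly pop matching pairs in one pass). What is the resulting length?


Input: cabcccbdbb
Stack-based adjacent duplicate removal:
  Read 'c': push. Stack: c
  Read 'a': push. Stack: ca
  Read 'b': push. Stack: cab
  Read 'c': push. Stack: cabc
  Read 'c': matches stack top 'c' => pop. Stack: cab
  Read 'c': push. Stack: cabc
  Read 'b': push. Stack: cabcb
  Read 'd': push. Stack: cabcbd
  Read 'b': push. Stack: cabcbdb
  Read 'b': matches stack top 'b' => pop. Stack: cabcbd
Final stack: "cabcbd" (length 6)

6


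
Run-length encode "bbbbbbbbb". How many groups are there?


Input: bbbbbbbbb
Scanning for consecutive runs:
  Group 1: 'b' x 9 (positions 0-8)
Total groups: 1

1


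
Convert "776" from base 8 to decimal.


Input: "776" in base 8
Positional expansion:
  Digit '7' (value 7) x 8^2 = 448
  Digit '7' (value 7) x 8^1 = 56
  Digit '6' (value 6) x 8^0 = 6
Sum = 510

510


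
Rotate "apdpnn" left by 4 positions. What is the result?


Input: "apdpnn", rotate left by 4
First 4 characters: "apdp"
Remaining characters: "nn"
Concatenate remaining + first: "nn" + "apdp" = "nnapdp"

nnapdp
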